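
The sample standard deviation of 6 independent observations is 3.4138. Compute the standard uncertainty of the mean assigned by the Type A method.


u_A = s / sqrt(n)
u_A = 3.4138 / sqrt(6)
u_A = 3.4138 / 2.4494897
u_A = 1.3937

1.3937


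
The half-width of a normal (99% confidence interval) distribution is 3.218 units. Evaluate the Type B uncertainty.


u_B = half_width / 2.576
u_B = 3.218 / 2.576
u_B = 1.2492

1.2492


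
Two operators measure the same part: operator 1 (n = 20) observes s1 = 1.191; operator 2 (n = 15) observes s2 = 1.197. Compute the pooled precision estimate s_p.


s_p = sqrt(((n1-1)*s1^2 + (n2-1)*s2^2) / (n1+n2-2))
numerator = (20-1)*1.191^2 + (15-1)*1.197^2 = 26.951139 + 20.059326 = 47.010465
denominator = 20 + 15 - 2 = 33
s_p^2 = 47.010465 / 33 = 1.4245595
s_p = sqrt(1.4245595) = 1.1935

1.1935


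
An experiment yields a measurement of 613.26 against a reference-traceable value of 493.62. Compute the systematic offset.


Systematic error = measured - true
= 613.26 - 493.62
= 119.6400

119.6400


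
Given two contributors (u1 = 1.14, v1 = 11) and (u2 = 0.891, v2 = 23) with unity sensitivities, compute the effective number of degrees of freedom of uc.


uc = sqrt(u1^2 + u2^2) = sqrt(1.14^2 + 0.891^2) = 1.4468867
v_eff = uc^4 / (u1^4/v1 + u2^4/v2)
= 1.4468867^4 / (1.14^4/11 + 0.891^4/23)
= 4.3826632 / 0.18094388
v_eff = 24.2211

24.2211


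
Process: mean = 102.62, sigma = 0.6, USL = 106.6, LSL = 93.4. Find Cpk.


Cpu = (USL - mean) / (3*sigma) = (106.6 - 102.62) / (3*0.6) = 2.2111
Cpl = (mean - LSL) / (3*sigma) = (102.62 - 93.4) / (3*0.6) = 5.1222
Cpk = min(Cpu, Cpl) = 2.2111

2.2111


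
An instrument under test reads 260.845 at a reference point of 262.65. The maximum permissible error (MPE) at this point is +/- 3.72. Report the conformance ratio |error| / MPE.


e = indication - reference = 260.845 - 262.65 = -1.8050
|e| = 1.8050
ratio = |e| / MPE = 1.8050 / 3.72
ratio = 0.4852

0.4852


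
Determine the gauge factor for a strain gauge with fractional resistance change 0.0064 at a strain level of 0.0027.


GF = (dR/R) / epsilon
= 0.0064 / 0.0027
= 2.3704

2.3704


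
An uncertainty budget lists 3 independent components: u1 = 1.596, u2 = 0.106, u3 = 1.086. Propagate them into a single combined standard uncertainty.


uc = sqrt(1.596^2 + 0.106^2 + 1.086^2)
uc = sqrt(3.737848)
uc = 1.9334

1.9334


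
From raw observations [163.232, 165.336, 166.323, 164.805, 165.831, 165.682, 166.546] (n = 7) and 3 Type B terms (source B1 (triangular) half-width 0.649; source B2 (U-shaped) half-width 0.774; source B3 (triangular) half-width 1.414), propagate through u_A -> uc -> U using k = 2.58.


mean = (163.232 + 165.336 + 166.323 + 164.805 + 165.831 + 165.682 + 166.546) / 7 = 165.3935714
s = sqrt(sum((x - mean)^2)/(n-1)) = 1.1171829
u_A = s / sqrt(n) = 1.1171829 / sqrt(7) = 0.42225545
u_B1 = 0.649 / sqrt(6) = 0.26495314
u_B2 = 0.774 / sqrt(2) = 0.54730065
u_B3 = 1.414 / sqrt(6) = 0.57726308
uc = sqrt(0.42225545^2 + 0.26495314^2 + 0.54730065^2 + 0.57726308^2) = 0.93876008
U = k * uc = 2.58 * 0.93876008
U = 2.4220

2.4220


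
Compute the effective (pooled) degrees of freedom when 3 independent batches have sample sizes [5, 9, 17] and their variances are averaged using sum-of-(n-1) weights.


nu = sum_i (n_i - 1)
nu = ((5 - 1) + (9 - 1) + (17 - 1))
nu = 4 + 8 + 16
nu = 28

28


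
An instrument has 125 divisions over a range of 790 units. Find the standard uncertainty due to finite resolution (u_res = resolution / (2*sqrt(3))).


resolution = range / divisions
resolution = 790 / 125 = 6.32
u_res = resolution / (2*sqrt(3))
u_res = 6.32 / 3.4641016
u_res = 1.8244

1.8244


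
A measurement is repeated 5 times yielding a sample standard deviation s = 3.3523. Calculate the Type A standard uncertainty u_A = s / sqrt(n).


u_A = s / sqrt(n)
u_A = 3.3523 / sqrt(5)
u_A = 3.3523 / 2.236068
u_A = 1.4992

1.4992


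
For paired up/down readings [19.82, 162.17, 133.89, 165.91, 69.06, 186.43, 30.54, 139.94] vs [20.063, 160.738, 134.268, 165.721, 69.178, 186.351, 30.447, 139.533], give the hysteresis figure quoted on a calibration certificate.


|19.82 - 20.063| = 0.2430
|162.17 - 160.738| = 1.4320
|133.89 - 134.268| = 0.3780
|165.91 - 165.721| = 0.1890
|69.06 - 69.178| = 0.1180
|186.43 - 186.351| = 0.0790
|30.54 - 30.447| = 0.0930
|139.94 - 139.533| = 0.4070
hysteresis = max(diffs) = 1.4320

1.4320


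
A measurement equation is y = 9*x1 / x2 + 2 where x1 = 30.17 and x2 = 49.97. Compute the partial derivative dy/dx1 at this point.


y = 9*x1 / x2 + 2
dy/dx1 = 9/x2
Evaluate at x2 = 49.97: c1 = 9 / 49.97
c1 = 0.1801

0.1801


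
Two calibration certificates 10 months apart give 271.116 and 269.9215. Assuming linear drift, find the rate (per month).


rate = (v2 - v1) / months
= (269.9215 - 271.116) / 10
= -1.1945 / 10
= -0.1195

-0.1195


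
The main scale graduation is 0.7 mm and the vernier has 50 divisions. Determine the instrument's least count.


LC = MSD / n_div
= 0.7 / 50
= 0.0140

0.0140


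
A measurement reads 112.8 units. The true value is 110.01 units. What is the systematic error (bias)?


Systematic error = measured - true
= 112.8 - 110.01
= 2.7900

2.7900


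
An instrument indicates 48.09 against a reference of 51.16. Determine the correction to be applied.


Correction = standard - reading
= 51.16 - 48.09
= 3.0700

3.0700


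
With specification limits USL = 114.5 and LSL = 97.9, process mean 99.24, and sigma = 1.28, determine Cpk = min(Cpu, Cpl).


Cpu = (USL - mean) / (3*sigma) = (114.5 - 99.24) / (3*1.28) = 3.9740
Cpl = (mean - LSL) / (3*sigma) = (99.24 - 97.9) / (3*1.28) = 0.3490
Cpk = min(Cpu, Cpl) = 0.3490

0.3490


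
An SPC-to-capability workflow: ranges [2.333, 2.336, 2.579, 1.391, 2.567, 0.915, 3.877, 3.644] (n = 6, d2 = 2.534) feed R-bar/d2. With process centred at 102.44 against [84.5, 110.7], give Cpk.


R_bar = (2.333 + 2.336 + 2.579 + 1.391 + 2.567 + 0.915 + 3.877 + 3.644) / 8 = 2.45525
sigma = R_bar / d2 = 2.45525 / 2.534 = 0.96892265
Cp = (USL - LSL)/(6*sigma) = (110.7 - 84.5)/(6*0.96892265) = 4.5067
Cpu = (110.7 - 102.44)/(3*0.96892265) = 2.8416
Cpl = (102.44 - 84.5)/(3*0.96892265) = 6.1718
Cpk = min(Cpu, Cpl) = 2.8416

2.8416


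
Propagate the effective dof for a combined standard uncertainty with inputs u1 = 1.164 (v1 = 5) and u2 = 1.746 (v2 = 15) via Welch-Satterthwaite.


uc = sqrt(u1^2 + u2^2) = sqrt(1.164^2 + 1.746^2) = 2.0984308
v_eff = uc^4 / (u1^4/v1 + u2^4/v2)
= 2.0984308^4 / (1.164^4/5 + 1.746^4/15)
= 19.390036 / 0.98671195
v_eff = 19.6512

19.6512


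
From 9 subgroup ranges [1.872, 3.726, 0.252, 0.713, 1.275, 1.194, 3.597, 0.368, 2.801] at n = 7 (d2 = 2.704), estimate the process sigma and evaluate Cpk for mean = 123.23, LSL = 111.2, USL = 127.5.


R_bar = (1.872 + 3.726 + 0.252 + 0.713 + 1.275 + 1.194 + 3.597 + 0.368 + 2.801) / 9 = 1.7553333
sigma = R_bar / d2 = 1.7553333 / 2.704 = 0.64916172
Cp = (USL - LSL)/(6*sigma) = (127.5 - 111.2)/(6*0.64916172) = 4.1849
Cpu = (127.5 - 123.23)/(3*0.64916172) = 2.1926
Cpl = (123.23 - 111.2)/(3*0.64916172) = 6.1772
Cpk = min(Cpu, Cpl) = 2.1926

2.1926


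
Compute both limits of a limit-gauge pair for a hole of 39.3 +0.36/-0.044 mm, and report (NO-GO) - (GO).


GO = nominal - lower_tol (smallest hole = maximum material condition)
GO = 39.3 - 0.044 = 39.256
NO-GO = nominal + upper_tol (largest hole = least material condition)
NO-GO = 39.3 + 0.36 = 39.66
spread = NO-GO - GO = 39.66 - 39.256 = 0.4040

0.4040


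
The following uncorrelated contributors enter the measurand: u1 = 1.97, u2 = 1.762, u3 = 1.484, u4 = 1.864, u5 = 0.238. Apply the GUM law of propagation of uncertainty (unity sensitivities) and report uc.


uc = sqrt(1.97^2 + 1.762^2 + 1.484^2 + 1.864^2 + 0.238^2)
uc = sqrt(12.71894)
uc = 3.5664

3.5664


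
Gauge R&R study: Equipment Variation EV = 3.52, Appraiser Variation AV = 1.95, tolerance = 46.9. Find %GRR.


GRR = sqrt(EV^2 + AV^2) = sqrt(3.52^2 + 1.95^2) = 4.0240403
%GRR = GRR / tol * 100 = 4.0240403 / 46.9 * 100
%GRR = 8.5800

8.5800


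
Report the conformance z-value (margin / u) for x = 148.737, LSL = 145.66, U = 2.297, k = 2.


u = U / k = 2.297 / 2 = 1.1485
margin = |LSL - x| = |145.66 - 148.737| = 3.077
z = margin / u = 3.077 / 1.1485
z = 2.6791

2.6791


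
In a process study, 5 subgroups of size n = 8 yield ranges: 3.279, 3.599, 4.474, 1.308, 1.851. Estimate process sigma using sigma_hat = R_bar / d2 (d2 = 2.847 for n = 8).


R_bar = (3.279 + 3.599 + 4.474 + 1.308 + 1.851) / 5
R_bar = 14.511 / 5 = 2.9022
sigma_hat = R_bar / d2 = 2.9022 / 2.847 = 1.0194

1.0194


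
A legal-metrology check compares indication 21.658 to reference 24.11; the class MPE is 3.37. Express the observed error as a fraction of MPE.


e = indication - reference = 21.658 - 24.11 = -2.4520
|e| = 2.4520
ratio = |e| / MPE = 2.4520 / 3.37
ratio = 0.7276

0.7276


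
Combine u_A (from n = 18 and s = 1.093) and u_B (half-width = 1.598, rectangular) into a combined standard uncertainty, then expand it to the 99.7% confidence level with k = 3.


u_A = s / sqrt(n) = 1.093 / sqrt(18) = 0.25762257
u_B = half_width / sqrt(3) = 1.598 / sqrt(3) = 0.92260573
uc = sqrt(u_A^2 + u_B^2) = sqrt(0.25762257^2 + 0.92260573^2) = 0.95789912
U = k * uc = 3 * 0.95789912
U = 2.8737

2.8737


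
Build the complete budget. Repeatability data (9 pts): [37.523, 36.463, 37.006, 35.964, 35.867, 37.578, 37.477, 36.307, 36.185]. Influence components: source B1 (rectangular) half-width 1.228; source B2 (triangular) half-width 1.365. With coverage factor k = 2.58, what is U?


mean = (37.523 + 36.463 + 37.006 + 35.964 + 35.867 + 37.578 + 37.477 + 36.307 + 36.185) / 9 = 36.70777778
s = sqrt(sum((x - mean)^2)/(n-1)) = 0.69430375
u_A = s / sqrt(n) = 0.69430375 / sqrt(9) = 0.23143458
u_B1 = 1.228 / sqrt(3) = 0.70898613
u_B2 = 1.365 / sqrt(6) = 0.55725892
uc = sqrt(0.23143458^2 + 0.70898613^2 + 0.55725892^2) = 0.93099989
U = k * uc = 2.58 * 0.93099989
U = 2.4020

2.4020


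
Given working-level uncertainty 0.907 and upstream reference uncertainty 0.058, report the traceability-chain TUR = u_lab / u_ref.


TUR = u_lab / u_ref
= 0.907 / 0.058
= 15.6379

15.6379


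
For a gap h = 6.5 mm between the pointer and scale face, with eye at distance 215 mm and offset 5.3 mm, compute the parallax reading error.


error = h * offset / d
= 6.5 * 5.3 / 215
= 0.1602

0.1602


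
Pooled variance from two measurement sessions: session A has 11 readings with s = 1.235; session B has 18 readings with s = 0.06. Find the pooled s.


s_p = sqrt(((n1-1)*s1^2 + (n2-1)*s2^2) / (n1+n2-2))
numerator = (11-1)*1.235^2 + (18-1)*0.06^2 = 15.25225 + 0.0612 = 15.31345
denominator = 11 + 18 - 2 = 27
s_p^2 = 15.31345 / 27 = 0.56716481
s_p = sqrt(0.56716481) = 0.7531

0.7531


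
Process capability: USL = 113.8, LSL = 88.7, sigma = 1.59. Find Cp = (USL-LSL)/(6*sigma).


Cp = (USL - LSL) / (6 * sigma)
= (113.8 - 88.7) / (6 * 1.59)
= 25.1000 / 9.5400
= 2.6310

2.6310


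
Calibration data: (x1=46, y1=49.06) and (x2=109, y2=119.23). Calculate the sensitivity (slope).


slope = (y2 - y1) / (x2 - x1)
= (119.23 - 49.06) / (109 - 46)
= 70.1700 / 63
= 1.1138

1.1138


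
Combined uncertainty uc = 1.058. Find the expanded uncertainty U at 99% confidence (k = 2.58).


U = k * uc
U = 2.58 * 1.058
U = 2.7296

2.7296


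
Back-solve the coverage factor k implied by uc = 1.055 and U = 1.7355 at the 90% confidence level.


k = U / uc
k = 1.7355 / 1.055
k = 1.645

1.645


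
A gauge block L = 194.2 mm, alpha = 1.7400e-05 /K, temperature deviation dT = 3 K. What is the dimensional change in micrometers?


dL = L * alpha * dT
= 194.2 * 1.7400e-05 * 3
= 0.0101372 mm
dL_um = 0.0101372 * 1000 = 10.1372 um

10.1372


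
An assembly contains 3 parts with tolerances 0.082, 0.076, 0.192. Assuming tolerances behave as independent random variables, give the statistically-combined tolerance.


RSS = sqrt(0.082^2 + 0.076^2 + 0.192^2)
= sqrt(0.049364)
= 0.2222

0.2222


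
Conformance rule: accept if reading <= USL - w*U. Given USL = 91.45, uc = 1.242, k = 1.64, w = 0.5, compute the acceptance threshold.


U = k * uc = 1.64 * 1.242 = 2.03688
guard band g = w * U = 0.5 * 2.03688 = 1.01844
AL = USL - g = 91.45 - 1.01844
AL = 90.4316

90.4316


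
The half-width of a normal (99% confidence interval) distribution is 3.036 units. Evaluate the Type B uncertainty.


u_B = half_width / 2.576
u_B = 3.036 / 2.576
u_B = 1.1786

1.1786


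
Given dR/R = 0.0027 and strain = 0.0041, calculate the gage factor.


GF = (dR/R) / epsilon
= 0.0027 / 0.0041
= 0.6585

0.6585


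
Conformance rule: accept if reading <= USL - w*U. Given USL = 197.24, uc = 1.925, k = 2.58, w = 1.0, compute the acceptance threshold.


U = k * uc = 2.58 * 1.925 = 4.9665
guard band g = w * U = 1.0 * 4.9665 = 4.9665
AL = USL - g = 197.24 - 4.9665
AL = 192.2735

192.2735


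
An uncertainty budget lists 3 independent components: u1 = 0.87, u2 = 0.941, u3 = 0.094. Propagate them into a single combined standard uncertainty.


uc = sqrt(0.87^2 + 0.941^2 + 0.094^2)
uc = sqrt(1.651217)
uc = 1.2850

1.2850


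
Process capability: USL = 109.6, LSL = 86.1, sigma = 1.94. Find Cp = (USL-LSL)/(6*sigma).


Cp = (USL - LSL) / (6 * sigma)
= (109.6 - 86.1) / (6 * 1.94)
= 23.5000 / 11.6400
= 2.0189

2.0189


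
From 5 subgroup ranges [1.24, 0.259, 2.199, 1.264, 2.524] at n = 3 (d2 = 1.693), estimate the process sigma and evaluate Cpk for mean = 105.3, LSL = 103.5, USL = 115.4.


R_bar = (1.24 + 0.259 + 2.199 + 1.264 + 2.524) / 5 = 1.4972
sigma = R_bar / d2 = 1.4972 / 1.693 = 0.88434731
Cp = (USL - LSL)/(6*sigma) = (115.4 - 103.5)/(6*0.88434731) = 2.2427
Cpu = (115.4 - 105.3)/(3*0.88434731) = 3.8070
Cpl = (105.3 - 103.5)/(3*0.88434731) = 0.6785
Cpk = min(Cpu, Cpl) = 0.6785

0.6785


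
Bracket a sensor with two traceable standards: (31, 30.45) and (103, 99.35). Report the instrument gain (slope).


slope = (y2 - y1) / (x2 - x1)
= (99.35 - 30.45) / (103 - 31)
= 68.9000 / 72
= 0.9569

0.9569


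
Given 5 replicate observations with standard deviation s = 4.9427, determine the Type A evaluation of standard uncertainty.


u_A = s / sqrt(n)
u_A = 4.9427 / sqrt(5)
u_A = 4.9427 / 2.236068
u_A = 2.2104

2.2104


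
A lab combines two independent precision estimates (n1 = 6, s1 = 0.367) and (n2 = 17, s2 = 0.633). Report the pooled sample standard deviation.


s_p = sqrt(((n1-1)*s1^2 + (n2-1)*s2^2) / (n1+n2-2))
numerator = (6-1)*0.367^2 + (17-1)*0.633^2 = 0.673445 + 6.411024 = 7.084469
denominator = 6 + 17 - 2 = 21
s_p^2 = 7.084469 / 21 = 0.33735567
s_p = sqrt(0.33735567) = 0.5808

0.5808


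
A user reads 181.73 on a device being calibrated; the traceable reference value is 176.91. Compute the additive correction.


Correction = standard - reading
= 176.91 - 181.73
= -4.8200

-4.8200


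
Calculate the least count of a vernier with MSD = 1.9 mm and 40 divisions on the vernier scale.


LC = MSD / n_div
= 1.9 / 40
= 0.0475

0.0475


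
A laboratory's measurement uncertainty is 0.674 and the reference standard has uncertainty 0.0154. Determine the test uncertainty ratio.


TUR = u_lab / u_ref
= 0.674 / 0.0154
= 43.7662

43.7662


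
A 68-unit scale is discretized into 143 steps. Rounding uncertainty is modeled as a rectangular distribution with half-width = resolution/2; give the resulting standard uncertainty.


resolution = range / divisions
resolution = 68 / 143 = 0.47552448
u_res = resolution / (2*sqrt(3))
u_res = 0.47552448 / 3.4641016
u_res = 0.1373

0.1373


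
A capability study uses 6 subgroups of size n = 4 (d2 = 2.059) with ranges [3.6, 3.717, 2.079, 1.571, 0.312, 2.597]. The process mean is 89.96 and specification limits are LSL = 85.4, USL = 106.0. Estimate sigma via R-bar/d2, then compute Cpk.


R_bar = (3.6 + 3.717 + 2.079 + 1.571 + 0.312 + 2.597) / 6 = 2.3126667
sigma = R_bar / d2 = 2.3126667 / 2.059 = 1.123199
Cp = (USL - LSL)/(6*sigma) = (106.0 - 85.4)/(6*1.123199) = 3.0567
Cpu = (106.0 - 89.96)/(3*1.123199) = 4.7602
Cpl = (89.96 - 85.4)/(3*1.123199) = 1.3533
Cpk = min(Cpu, Cpl) = 1.3533

1.3533


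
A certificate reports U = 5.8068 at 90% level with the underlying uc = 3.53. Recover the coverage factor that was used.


k = U / uc
k = 5.8068 / 3.53
k = 1.645

1.645


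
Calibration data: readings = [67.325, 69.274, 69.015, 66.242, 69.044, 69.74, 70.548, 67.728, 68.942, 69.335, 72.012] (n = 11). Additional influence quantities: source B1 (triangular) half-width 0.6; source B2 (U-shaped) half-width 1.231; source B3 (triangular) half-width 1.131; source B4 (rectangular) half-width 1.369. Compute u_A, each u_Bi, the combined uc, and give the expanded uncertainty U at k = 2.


mean = (67.325 + 69.274 + 69.015 + 66.242 + 69.044 + 69.74 + 70.548 + 67.728 + 68.942 + 69.335 + 72.012) / 11 = 69.01863636
s = sqrt(sum((x - mean)^2)/(n-1)) = 1.5567667
u_A = s / sqrt(n) = 1.5567667 / sqrt(11) = 0.46938282
u_B1 = 0.6 / sqrt(6) = 0.24494897
u_B2 = 1.231 / sqrt(2) = 0.87044845
u_B3 = 1.131 / sqrt(6) = 0.46172882
u_B4 = 1.369 / sqrt(3) = 0.79039252
uc = sqrt(0.46938282^2 + 0.24494897^2 + 0.87044845^2 + 0.46172882^2 + 0.79039252^2) = 1.3696403
U = k * uc = 2 * 1.3696403
U = 2.7393

2.7393


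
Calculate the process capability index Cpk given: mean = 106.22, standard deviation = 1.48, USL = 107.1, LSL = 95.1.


Cpu = (USL - mean) / (3*sigma) = (107.1 - 106.22) / (3*1.48) = 0.1982
Cpl = (mean - LSL) / (3*sigma) = (106.22 - 95.1) / (3*1.48) = 2.5045
Cpk = min(Cpu, Cpl) = 0.1982

0.1982


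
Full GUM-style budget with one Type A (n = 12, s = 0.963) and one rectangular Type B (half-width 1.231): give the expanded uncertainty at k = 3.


u_A = s / sqrt(n) = 0.963 / sqrt(12) = 0.27799415
u_B = half_width / sqrt(3) = 1.231 / sqrt(3) = 0.71071818
uc = sqrt(u_A^2 + u_B^2) = sqrt(0.27799415^2 + 0.71071818^2) = 0.76315207
U = k * uc = 3 * 0.76315207
U = 2.2895

2.2895


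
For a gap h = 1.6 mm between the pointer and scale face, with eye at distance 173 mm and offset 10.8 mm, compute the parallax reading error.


error = h * offset / d
= 1.6 * 10.8 / 173
= 0.0999

0.0999


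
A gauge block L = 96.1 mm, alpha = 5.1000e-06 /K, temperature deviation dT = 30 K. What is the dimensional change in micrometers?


dL = L * alpha * dT
= 96.1 * 5.1000e-06 * 30
= 0.0147033 mm
dL_um = 0.0147033 * 1000 = 14.7033 um

14.7033


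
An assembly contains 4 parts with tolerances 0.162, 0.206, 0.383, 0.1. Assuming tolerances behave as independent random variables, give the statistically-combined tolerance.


RSS = sqrt(0.162^2 + 0.206^2 + 0.383^2 + 0.1^2)
= sqrt(0.225369)
= 0.4747

0.4747


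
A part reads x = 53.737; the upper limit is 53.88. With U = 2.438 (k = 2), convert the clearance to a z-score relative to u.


u = U / k = 2.438 / 2 = 1.219
margin = |USL - x| = |53.88 - 53.737| = 0.143
z = margin / u = 0.143 / 1.219
z = 0.1173

0.1173


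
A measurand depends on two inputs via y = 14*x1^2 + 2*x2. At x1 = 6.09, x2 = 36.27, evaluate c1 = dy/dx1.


y = 14*x1^2 + 2*x2
dy/dx1 = 2*14*x1
Evaluate at x1 = 6.09: c1 = 28 * 6.09
c1 = 170.5200

170.5200


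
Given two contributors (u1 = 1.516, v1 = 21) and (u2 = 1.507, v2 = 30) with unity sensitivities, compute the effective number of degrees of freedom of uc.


uc = sqrt(u1^2 + u2^2) = sqrt(1.516^2 + 1.507^2) = 2.1375933
v_eff = uc^4 / (u1^4/v1 + u2^4/v2)
= 2.1375933^4 / (1.516^4/21 + 1.507^4/30)
= 20.878549 / 0.42344501
v_eff = 49.3064

49.3064


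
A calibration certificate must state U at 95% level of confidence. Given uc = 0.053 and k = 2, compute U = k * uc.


U = k * uc
U = 2 * 0.053
U = 0.1060

0.1060


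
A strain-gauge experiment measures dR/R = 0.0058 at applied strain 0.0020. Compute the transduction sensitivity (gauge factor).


GF = (dR/R) / epsilon
= 0.0058 / 0.0020
= 2.9000

2.9000


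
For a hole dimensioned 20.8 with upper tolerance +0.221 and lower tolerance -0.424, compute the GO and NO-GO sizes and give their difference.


GO = nominal - lower_tol (smallest hole = maximum material condition)
GO = 20.8 - 0.424 = 20.376
NO-GO = nominal + upper_tol (largest hole = least material condition)
NO-GO = 20.8 + 0.221 = 21.021
spread = NO-GO - GO = 21.021 - 20.376 = 0.6450

0.6450


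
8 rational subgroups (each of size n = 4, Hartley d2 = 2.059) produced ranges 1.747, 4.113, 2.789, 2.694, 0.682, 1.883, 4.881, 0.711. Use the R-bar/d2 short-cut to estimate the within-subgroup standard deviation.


R_bar = (1.747 + 4.113 + 2.789 + 2.694 + 0.682 + 1.883 + 4.881 + 0.711) / 8
R_bar = 19.5 / 8 = 2.4375
sigma_hat = R_bar / d2 = 2.4375 / 2.059 = 1.1838

1.1838


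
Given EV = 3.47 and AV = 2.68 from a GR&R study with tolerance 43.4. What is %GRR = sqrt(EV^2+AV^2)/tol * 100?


GRR = sqrt(EV^2 + AV^2) = sqrt(3.47^2 + 2.68^2) = 4.3844384
%GRR = GRR / tol * 100 = 4.3844384 / 43.4 * 100
%GRR = 10.1024

10.1024


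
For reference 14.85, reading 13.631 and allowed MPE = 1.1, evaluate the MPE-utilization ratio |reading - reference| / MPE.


e = indication - reference = 13.631 - 14.85 = -1.2190
|e| = 1.2190
ratio = |e| / MPE = 1.2190 / 1.1
ratio = 1.1082

1.1082


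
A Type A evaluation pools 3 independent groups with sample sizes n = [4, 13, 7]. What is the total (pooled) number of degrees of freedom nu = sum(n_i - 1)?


nu = sum_i (n_i - 1)
nu = ((4 - 1) + (13 - 1) + (7 - 1))
nu = 3 + 12 + 6
nu = 21

21


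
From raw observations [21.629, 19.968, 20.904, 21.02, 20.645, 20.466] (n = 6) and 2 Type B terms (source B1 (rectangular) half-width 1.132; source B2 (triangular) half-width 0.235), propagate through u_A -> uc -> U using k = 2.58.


mean = (21.629 + 19.968 + 20.904 + 21.02 + 20.645 + 20.466) / 6 = 20.772
s = sqrt(sum((x - mean)^2)/(n-1)) = 0.56027815
u_A = s / sqrt(n) = 0.56027815 / sqrt(6) = 0.2287326
u_B1 = 1.132 / sqrt(3) = 0.6535605
u_B2 = 0.235 / sqrt(6) = 0.095938348
uc = sqrt(0.2287326^2 + 0.6535605^2 + 0.095938348^2) = 0.69904513
U = k * uc = 2.58 * 0.69904513
U = 1.8035

1.8035


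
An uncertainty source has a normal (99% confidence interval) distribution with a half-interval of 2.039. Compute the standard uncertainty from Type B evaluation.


u_B = half_width / 2.576
u_B = 2.039 / 2.576
u_B = 0.7915

0.7915


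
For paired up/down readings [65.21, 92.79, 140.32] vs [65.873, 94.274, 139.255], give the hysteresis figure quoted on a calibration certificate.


|65.21 - 65.873| = 0.6630
|92.79 - 94.274| = 1.4840
|140.32 - 139.255| = 1.0650
hysteresis = max(diffs) = 1.4840

1.4840


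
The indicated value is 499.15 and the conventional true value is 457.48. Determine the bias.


Systematic error = measured - true
= 499.15 - 457.48
= 41.6700

41.6700


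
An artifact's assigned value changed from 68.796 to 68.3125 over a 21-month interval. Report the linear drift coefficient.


rate = (v2 - v1) / months
= (68.3125 - 68.796) / 21
= -0.4835 / 21
= -0.0230

-0.0230


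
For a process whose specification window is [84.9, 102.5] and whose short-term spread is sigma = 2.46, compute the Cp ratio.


Cp = (USL - LSL) / (6 * sigma)
= (102.5 - 84.9) / (6 * 2.46)
= 17.6000 / 14.7600
= 1.1924

1.1924


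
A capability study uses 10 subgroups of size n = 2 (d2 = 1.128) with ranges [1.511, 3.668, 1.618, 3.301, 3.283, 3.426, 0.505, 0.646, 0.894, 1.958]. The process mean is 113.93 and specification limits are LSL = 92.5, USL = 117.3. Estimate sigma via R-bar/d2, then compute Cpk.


R_bar = (1.511 + 3.668 + 1.618 + 3.301 + 3.283 + 3.426 + 0.505 + 0.646 + 0.894 + 1.958) / 10 = 2.081
sigma = R_bar / d2 = 2.081 / 1.128 = 1.8448582
Cp = (USL - LSL)/(6*sigma) = (117.3 - 92.5)/(6*1.8448582) = 2.2405
Cpu = (117.3 - 113.93)/(3*1.8448582) = 0.6089
Cpl = (113.93 - 92.5)/(3*1.8448582) = 3.8720
Cpk = min(Cpu, Cpl) = 0.6089

0.6089


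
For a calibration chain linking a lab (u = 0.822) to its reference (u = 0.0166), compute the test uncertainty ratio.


TUR = u_lab / u_ref
= 0.822 / 0.0166
= 49.5181

49.5181


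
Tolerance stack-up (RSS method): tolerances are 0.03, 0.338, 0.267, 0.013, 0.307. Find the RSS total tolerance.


RSS = sqrt(0.03^2 + 0.338^2 + 0.267^2 + 0.013^2 + 0.307^2)
= sqrt(0.280851)
= 0.5300

0.5300


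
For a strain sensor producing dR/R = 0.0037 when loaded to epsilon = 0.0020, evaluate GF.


GF = (dR/R) / epsilon
= 0.0037 / 0.0020
= 1.8500

1.8500


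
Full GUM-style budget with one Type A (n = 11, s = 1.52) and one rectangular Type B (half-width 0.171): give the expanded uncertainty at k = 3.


u_A = s / sqrt(n) = 1.52 / sqrt(11) = 0.45829724
u_B = half_width / sqrt(3) = 0.171 / sqrt(3) = 0.098726896
uc = sqrt(u_A^2 + u_B^2) = sqrt(0.45829724^2 + 0.098726896^2) = 0.46881058
U = k * uc = 3 * 0.46881058
U = 1.4064

1.4064


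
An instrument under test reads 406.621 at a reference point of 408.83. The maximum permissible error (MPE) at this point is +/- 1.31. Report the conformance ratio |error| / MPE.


e = indication - reference = 406.621 - 408.83 = -2.2090
|e| = 2.2090
ratio = |e| / MPE = 2.2090 / 1.31
ratio = 1.6863

1.6863


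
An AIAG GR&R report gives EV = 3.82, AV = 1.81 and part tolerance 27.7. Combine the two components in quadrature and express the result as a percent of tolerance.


GRR = sqrt(EV^2 + AV^2) = sqrt(3.82^2 + 1.81^2) = 4.2271149
%GRR = GRR / tol * 100 = 4.2271149 / 27.7 * 100
%GRR = 15.2603

15.2603


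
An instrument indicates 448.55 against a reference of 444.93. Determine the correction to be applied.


Correction = standard - reading
= 444.93 - 448.55
= -3.6200

-3.6200


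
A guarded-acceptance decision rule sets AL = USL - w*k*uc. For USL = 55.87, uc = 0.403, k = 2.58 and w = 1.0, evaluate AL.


U = k * uc = 2.58 * 0.403 = 1.03974
guard band g = w * U = 1.0 * 1.03974 = 1.03974
AL = USL - g = 55.87 - 1.03974
AL = 54.8303

54.8303


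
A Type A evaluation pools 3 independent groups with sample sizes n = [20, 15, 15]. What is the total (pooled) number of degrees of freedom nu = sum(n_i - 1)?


nu = sum_i (n_i - 1)
nu = ((20 - 1) + (15 - 1) + (15 - 1))
nu = 19 + 14 + 14
nu = 47

47


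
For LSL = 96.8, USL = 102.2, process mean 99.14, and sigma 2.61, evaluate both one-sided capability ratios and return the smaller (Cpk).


Cpu = (USL - mean) / (3*sigma) = (102.2 - 99.14) / (3*2.61) = 0.3908
Cpl = (mean - LSL) / (3*sigma) = (99.14 - 96.8) / (3*2.61) = 0.2989
Cpk = min(Cpu, Cpl) = 0.2989

0.2989


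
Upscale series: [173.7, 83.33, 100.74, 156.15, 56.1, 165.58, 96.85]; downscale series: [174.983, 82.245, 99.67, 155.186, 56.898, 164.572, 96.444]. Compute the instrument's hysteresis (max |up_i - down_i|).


|173.7 - 174.983| = 1.2830
|83.33 - 82.245| = 1.0850
|100.74 - 99.67| = 1.0700
|156.15 - 155.186| = 0.9640
|56.1 - 56.898| = 0.7980
|165.58 - 164.572| = 1.0080
|96.85 - 96.444| = 0.4060
hysteresis = max(diffs) = 1.2830

1.2830


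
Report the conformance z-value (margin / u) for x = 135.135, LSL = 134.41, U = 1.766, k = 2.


u = U / k = 1.766 / 2 = 0.883
margin = |LSL - x| = |134.41 - 135.135| = 0.725
z = margin / u = 0.725 / 0.883
z = 0.8211

0.8211


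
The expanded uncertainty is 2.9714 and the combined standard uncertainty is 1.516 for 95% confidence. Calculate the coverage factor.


k = U / uc
k = 2.9714 / 1.516
k = 1.96

1.96


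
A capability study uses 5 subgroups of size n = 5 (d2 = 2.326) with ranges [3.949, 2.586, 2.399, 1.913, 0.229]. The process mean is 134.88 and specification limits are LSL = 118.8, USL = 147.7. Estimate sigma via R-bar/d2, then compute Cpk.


R_bar = (3.949 + 2.586 + 2.399 + 1.913 + 0.229) / 5 = 2.2152
sigma = R_bar / d2 = 2.2152 / 2.326 = 0.95236457
Cp = (USL - LSL)/(6*sigma) = (147.7 - 118.8)/(6*0.95236457) = 5.0576
Cpu = (147.7 - 134.88)/(3*0.95236457) = 4.4871
Cpl = (134.88 - 118.8)/(3*0.95236457) = 5.6281
Cpk = min(Cpu, Cpl) = 4.4871

4.4871


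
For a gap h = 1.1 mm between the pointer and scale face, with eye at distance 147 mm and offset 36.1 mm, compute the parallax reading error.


error = h * offset / d
= 1.1 * 36.1 / 147
= 0.2701

0.2701


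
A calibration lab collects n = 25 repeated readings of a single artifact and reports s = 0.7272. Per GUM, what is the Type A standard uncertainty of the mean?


u_A = s / sqrt(n)
u_A = 0.7272 / sqrt(25)
u_A = 0.7272 / 5
u_A = 0.1454

0.1454


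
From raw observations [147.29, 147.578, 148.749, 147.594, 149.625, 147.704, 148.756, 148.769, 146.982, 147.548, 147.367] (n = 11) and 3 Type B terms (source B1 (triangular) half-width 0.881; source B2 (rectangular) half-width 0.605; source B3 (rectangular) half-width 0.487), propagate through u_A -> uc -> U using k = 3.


mean = (147.29 + 147.578 + 148.749 + 147.594 + 149.625 + 147.704 + 148.756 + 148.769 + 146.982 + 147.548 + 147.367) / 11 = 147.9965455
s = sqrt(sum((x - mean)^2)/(n-1)) = 0.83308731
u_A = s / sqrt(n) = 0.83308731 / sqrt(11) = 0.25118527
u_B1 = 0.881 / sqrt(6) = 0.35966674
u_B2 = 0.605 / sqrt(3) = 0.34929691
u_B3 = 0.487 / sqrt(3) = 0.28116958
uc = sqrt(0.25118527^2 + 0.35966674^2 + 0.34929691^2 + 0.28116958^2) = 0.62731082
U = k * uc = 3 * 0.62731082
U = 1.8819

1.8819


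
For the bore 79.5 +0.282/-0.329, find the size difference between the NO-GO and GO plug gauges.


GO = nominal - lower_tol (smallest hole = maximum material condition)
GO = 79.5 - 0.329 = 79.171
NO-GO = nominal + upper_tol (largest hole = least material condition)
NO-GO = 79.5 + 0.282 = 79.782
spread = NO-GO - GO = 79.782 - 79.171 = 0.6110

0.6110


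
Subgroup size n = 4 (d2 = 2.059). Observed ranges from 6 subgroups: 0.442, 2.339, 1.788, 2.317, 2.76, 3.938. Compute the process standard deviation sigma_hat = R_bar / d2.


R_bar = (0.442 + 2.339 + 1.788 + 2.317 + 2.76 + 3.938) / 6
R_bar = 13.584 / 6 = 2.264
sigma_hat = R_bar / d2 = 2.264 / 2.059 = 1.0996

1.0996


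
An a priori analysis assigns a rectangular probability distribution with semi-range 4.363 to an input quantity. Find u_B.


u_B = half_width / sqrt(3)
u_B = 4.363 / 1.7320508
u_B = 2.5190

2.5190


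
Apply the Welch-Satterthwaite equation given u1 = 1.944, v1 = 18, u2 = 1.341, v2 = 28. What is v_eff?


uc = sqrt(u1^2 + u2^2) = sqrt(1.944^2 + 1.341^2) = 2.3616556
v_eff = uc^4 / (u1^4/v1 + u2^4/v2)
= 2.3616556^4 / (1.944^4/18 + 1.341^4/28)
= 31.107582 / 0.90893054
v_eff = 34.2244

34.2244


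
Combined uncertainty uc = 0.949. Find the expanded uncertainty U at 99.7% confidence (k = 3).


U = k * uc
U = 3 * 0.949
U = 2.8470

2.8470


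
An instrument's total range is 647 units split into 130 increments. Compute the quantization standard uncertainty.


resolution = range / divisions
resolution = 647 / 130 = 4.9769231
u_res = resolution / (2*sqrt(3))
u_res = 4.9769231 / 3.4641016
u_res = 1.4367

1.4367


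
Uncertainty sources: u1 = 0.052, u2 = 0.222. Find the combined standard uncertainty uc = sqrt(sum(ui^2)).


uc = sqrt(0.052^2 + 0.222^2)
uc = sqrt(0.051988)
uc = 0.2280

0.2280


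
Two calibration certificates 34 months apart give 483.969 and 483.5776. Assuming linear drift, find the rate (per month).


rate = (v2 - v1) / months
= (483.5776 - 483.969) / 34
= -0.3914 / 34
= -0.0115

-0.0115


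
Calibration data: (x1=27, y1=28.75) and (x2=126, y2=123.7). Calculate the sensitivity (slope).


slope = (y2 - y1) / (x2 - x1)
= (123.7 - 28.75) / (126 - 27)
= 94.9500 / 99
= 0.9591

0.9591


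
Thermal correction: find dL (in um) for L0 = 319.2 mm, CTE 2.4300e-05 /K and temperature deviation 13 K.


dL = L * alpha * dT
= 319.2 * 2.4300e-05 * 13
= 0.1008353 mm
dL_um = 0.1008353 * 1000 = 100.8353 um

100.8353


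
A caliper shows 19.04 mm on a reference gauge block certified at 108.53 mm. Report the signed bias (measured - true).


Systematic error = measured - true
= 19.04 - 108.53
= -89.4900

-89.4900


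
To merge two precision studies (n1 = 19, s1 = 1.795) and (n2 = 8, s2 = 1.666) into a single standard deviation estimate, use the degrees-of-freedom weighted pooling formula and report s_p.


s_p = sqrt(((n1-1)*s1^2 + (n2-1)*s2^2) / (n1+n2-2))
numerator = (19-1)*1.795^2 + (8-1)*1.666^2 = 57.99645 + 19.428892 = 77.425342
denominator = 19 + 8 - 2 = 25
s_p^2 = 77.425342 / 25 = 3.0970137
s_p = sqrt(3.0970137) = 1.7598

1.7598


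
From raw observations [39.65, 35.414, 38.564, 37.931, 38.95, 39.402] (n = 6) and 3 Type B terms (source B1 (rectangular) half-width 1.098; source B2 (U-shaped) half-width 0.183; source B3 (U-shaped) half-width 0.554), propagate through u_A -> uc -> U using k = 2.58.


mean = (39.65 + 35.414 + 38.564 + 37.931 + 38.95 + 39.402) / 6 = 38.3185
s = sqrt(sum((x - mean)^2)/(n-1)) = 1.54869
u_A = s / sqrt(n) = 1.54869 / sqrt(6) = 0.63225004
u_B1 = 1.098 / sqrt(3) = 0.6339306
u_B2 = 0.183 / sqrt(2) = 0.12940054
u_B3 = 0.554 / sqrt(2) = 0.39173716
uc = sqrt(0.63225004^2 + 0.6339306^2 + 0.12940054^2 + 0.39173716^2) = 0.98580456
U = k * uc = 2.58 * 0.98580456
U = 2.5434

2.5434


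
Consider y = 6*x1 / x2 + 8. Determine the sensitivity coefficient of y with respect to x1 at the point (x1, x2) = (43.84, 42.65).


y = 6*x1 / x2 + 8
dy/dx1 = 6/x2
Evaluate at x2 = 42.65: c1 = 6 / 42.65
c1 = 0.1407

0.1407


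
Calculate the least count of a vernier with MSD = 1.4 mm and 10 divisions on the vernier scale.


LC = MSD / n_div
= 1.4 / 10
= 0.1400

0.1400


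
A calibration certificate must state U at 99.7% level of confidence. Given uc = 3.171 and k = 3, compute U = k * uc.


U = k * uc
U = 3 * 3.171
U = 9.5130

9.5130


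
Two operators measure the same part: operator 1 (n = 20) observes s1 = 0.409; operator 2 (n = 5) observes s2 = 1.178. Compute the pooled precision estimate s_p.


s_p = sqrt(((n1-1)*s1^2 + (n2-1)*s2^2) / (n1+n2-2))
numerator = (20-1)*0.409^2 + (5-1)*1.178^2 = 3.178339 + 5.550736 = 8.729075
denominator = 20 + 5 - 2 = 23
s_p^2 = 8.729075 / 23 = 0.379525
s_p = sqrt(0.379525) = 0.6161

0.6161


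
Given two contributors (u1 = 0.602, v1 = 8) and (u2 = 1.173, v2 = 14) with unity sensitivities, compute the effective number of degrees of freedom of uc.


uc = sqrt(u1^2 + u2^2) = sqrt(0.602^2 + 1.173^2) = 1.3184586
v_eff = uc^4 / (u1^4/v1 + u2^4/v2)
= 1.3184586^4 / (0.602^4/8 + 1.173^4/14)
= 3.0218019 / 0.15164427
v_eff = 19.9269

19.9269


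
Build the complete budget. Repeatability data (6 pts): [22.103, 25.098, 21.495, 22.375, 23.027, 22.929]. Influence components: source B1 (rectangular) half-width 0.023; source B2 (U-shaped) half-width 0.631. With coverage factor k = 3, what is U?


mean = (22.103 + 25.098 + 21.495 + 22.375 + 23.027 + 22.929) / 6 = 22.83783333
s = sqrt(sum((x - mean)^2)/(n-1)) = 1.2417604
u_A = s / sqrt(n) = 1.2417604 / sqrt(6) = 0.50694656
u_B1 = 0.023 / sqrt(3) = 0.013279056
u_B2 = 0.631 / sqrt(2) = 0.44618438
uc = sqrt(0.50694656^2 + 0.013279056^2 + 0.44618438^2) = 0.67546402
U = k * uc = 3 * 0.67546402
U = 2.0264

2.0264


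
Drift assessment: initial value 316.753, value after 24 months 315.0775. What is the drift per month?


rate = (v2 - v1) / months
= (315.0775 - 316.753) / 24
= -1.6755 / 24
= -0.0698

-0.0698


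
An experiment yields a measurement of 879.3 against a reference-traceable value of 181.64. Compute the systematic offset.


Systematic error = measured - true
= 879.3 - 181.64
= 697.6600

697.6600


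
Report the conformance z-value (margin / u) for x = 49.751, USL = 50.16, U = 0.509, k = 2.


u = U / k = 0.509 / 2 = 0.2545
margin = |USL - x| = |50.16 - 49.751| = 0.409
z = margin / u = 0.409 / 0.2545
z = 1.6071

1.6071


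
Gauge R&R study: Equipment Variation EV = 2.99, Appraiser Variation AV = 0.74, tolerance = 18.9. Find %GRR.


GRR = sqrt(EV^2 + AV^2) = sqrt(2.99^2 + 0.74^2) = 3.080211
%GRR = GRR / tol * 100 = 3.080211 / 18.9 * 100
%GRR = 16.2974

16.2974


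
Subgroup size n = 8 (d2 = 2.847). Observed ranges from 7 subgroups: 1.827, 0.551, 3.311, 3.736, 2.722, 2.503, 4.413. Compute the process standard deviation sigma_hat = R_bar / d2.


R_bar = (1.827 + 0.551 + 3.311 + 3.736 + 2.722 + 2.503 + 4.413) / 7
R_bar = 19.063 / 7 = 2.7232857
sigma_hat = R_bar / d2 = 2.7232857 / 2.847 = 0.9565

0.9565


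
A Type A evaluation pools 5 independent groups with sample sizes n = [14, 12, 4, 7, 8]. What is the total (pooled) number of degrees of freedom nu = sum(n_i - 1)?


nu = sum_i (n_i - 1)
nu = ((14 - 1) + (12 - 1) + (4 - 1) + (7 - 1) + (8 - 1))
nu = 13 + 11 + 3 + 6 + 7
nu = 40

40


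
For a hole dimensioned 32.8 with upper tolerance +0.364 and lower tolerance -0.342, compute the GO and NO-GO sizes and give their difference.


GO = nominal - lower_tol (smallest hole = maximum material condition)
GO = 32.8 - 0.342 = 32.458
NO-GO = nominal + upper_tol (largest hole = least material condition)
NO-GO = 32.8 + 0.364 = 33.164
spread = NO-GO - GO = 33.164 - 32.458 = 0.7060

0.7060


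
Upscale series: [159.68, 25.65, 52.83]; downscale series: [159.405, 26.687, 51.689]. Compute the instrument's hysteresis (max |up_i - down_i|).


|159.68 - 159.405| = 0.2750
|25.65 - 26.687| = 1.0370
|52.83 - 51.689| = 1.1410
hysteresis = max(diffs) = 1.1410

1.1410


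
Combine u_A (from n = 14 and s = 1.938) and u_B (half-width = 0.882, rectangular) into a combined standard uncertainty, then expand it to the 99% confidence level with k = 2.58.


u_A = s / sqrt(n) = 1.938 / sqrt(14) = 0.51795229
u_B = half_width / sqrt(3) = 0.882 / sqrt(3) = 0.50922294
uc = sqrt(u_A^2 + u_B^2) = sqrt(0.51795229^2 + 0.50922294^2) = 0.7263488
U = k * uc = 2.58 * 0.7263488
U = 1.8740

1.8740


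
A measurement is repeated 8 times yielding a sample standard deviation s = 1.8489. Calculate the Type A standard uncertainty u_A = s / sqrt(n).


u_A = s / sqrt(n)
u_A = 1.8489 / sqrt(8)
u_A = 1.8489 / 2.8284271
u_A = 0.6537

0.6537


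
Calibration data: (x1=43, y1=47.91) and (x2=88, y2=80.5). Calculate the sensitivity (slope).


slope = (y2 - y1) / (x2 - x1)
= (80.5 - 47.91) / (88 - 43)
= 32.5900 / 45
= 0.7242

0.7242


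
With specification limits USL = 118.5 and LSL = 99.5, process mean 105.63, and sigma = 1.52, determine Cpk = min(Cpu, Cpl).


Cpu = (USL - mean) / (3*sigma) = (118.5 - 105.63) / (3*1.52) = 2.8224
Cpl = (mean - LSL) / (3*sigma) = (105.63 - 99.5) / (3*1.52) = 1.3443
Cpk = min(Cpu, Cpl) = 1.3443

1.3443


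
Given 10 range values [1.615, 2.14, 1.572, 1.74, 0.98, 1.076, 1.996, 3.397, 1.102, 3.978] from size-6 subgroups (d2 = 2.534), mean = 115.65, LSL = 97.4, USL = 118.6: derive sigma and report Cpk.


R_bar = (1.615 + 2.14 + 1.572 + 1.74 + 0.98 + 1.076 + 1.996 + 3.397 + 1.102 + 3.978) / 10 = 1.9596
sigma = R_bar / d2 = 1.9596 / 2.534 = 0.77332281
Cp = (USL - LSL)/(6*sigma) = (118.6 - 97.4)/(6*0.77332281) = 4.5690
Cpu = (118.6 - 115.65)/(3*0.77332281) = 1.2716
Cpl = (115.65 - 97.4)/(3*0.77332281) = 7.8665
Cpk = min(Cpu, Cpl) = 1.2716

1.2716


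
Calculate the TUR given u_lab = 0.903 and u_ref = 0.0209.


TUR = u_lab / u_ref
= 0.903 / 0.0209
= 43.2057

43.2057


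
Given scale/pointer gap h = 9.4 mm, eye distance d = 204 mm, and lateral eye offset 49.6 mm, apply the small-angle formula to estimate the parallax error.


error = h * offset / d
= 9.4 * 49.6 / 204
= 2.2855

2.2855


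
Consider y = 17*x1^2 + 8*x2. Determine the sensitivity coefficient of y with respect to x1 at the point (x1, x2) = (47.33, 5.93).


y = 17*x1^2 + 8*x2
dy/dx1 = 2*17*x1
Evaluate at x1 = 47.33: c1 = 34 * 47.33
c1 = 1609.2200

1609.2200


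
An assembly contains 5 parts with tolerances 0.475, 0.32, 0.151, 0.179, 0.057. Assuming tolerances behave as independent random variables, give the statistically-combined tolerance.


RSS = sqrt(0.475^2 + 0.32^2 + 0.151^2 + 0.179^2 + 0.057^2)
= sqrt(0.386116)
= 0.6214

0.6214


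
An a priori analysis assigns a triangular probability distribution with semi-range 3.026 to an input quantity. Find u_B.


u_B = half_width / sqrt(6)
u_B = 3.026 / 2.4494897
u_B = 1.2354

1.2354
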